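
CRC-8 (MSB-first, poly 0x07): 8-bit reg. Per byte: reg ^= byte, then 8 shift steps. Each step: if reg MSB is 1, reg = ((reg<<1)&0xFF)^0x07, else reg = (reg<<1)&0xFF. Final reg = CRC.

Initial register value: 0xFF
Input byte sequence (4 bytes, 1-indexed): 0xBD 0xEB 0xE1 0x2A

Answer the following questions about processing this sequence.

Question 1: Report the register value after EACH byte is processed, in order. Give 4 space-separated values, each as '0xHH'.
0xC9 0xEE 0x2D 0x15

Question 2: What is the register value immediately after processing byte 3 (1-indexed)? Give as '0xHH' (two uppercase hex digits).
After byte 1 (0xBD): reg=0xC9
After byte 2 (0xEB): reg=0xEE
After byte 3 (0xE1): reg=0x2D

Answer: 0x2D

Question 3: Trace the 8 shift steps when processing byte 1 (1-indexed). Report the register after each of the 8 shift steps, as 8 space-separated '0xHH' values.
Register before byte 1: 0xFF
After XOR with byte 0xBD: 0x42

Answer: 0x84 0x0F 0x1E 0x3C 0x78 0xF0 0xE7 0xC9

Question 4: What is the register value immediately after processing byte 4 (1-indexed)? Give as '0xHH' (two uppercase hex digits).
Answer: 0x15

Derivation:
After byte 1 (0xBD): reg=0xC9
After byte 2 (0xEB): reg=0xEE
After byte 3 (0xE1): reg=0x2D
After byte 4 (0x2A): reg=0x15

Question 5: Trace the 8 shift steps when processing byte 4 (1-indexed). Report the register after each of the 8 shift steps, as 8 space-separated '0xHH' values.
Answer: 0x0E 0x1C 0x38 0x70 0xE0 0xC7 0x89 0x15

Derivation:
After byte 1 (0xBD): reg=0xC9
After byte 2 (0xEB): reg=0xEE
After byte 3 (0xE1): reg=0x2D
Register before byte 4: 0x2D
After XOR with byte 0x2A: 0x07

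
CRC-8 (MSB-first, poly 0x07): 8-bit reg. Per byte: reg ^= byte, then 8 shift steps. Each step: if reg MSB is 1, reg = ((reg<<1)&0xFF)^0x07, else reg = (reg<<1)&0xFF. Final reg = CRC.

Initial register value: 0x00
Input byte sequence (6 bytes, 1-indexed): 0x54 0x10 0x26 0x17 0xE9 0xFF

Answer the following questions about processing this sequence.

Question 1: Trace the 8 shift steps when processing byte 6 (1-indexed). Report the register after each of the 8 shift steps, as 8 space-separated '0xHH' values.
Answer: 0xFC 0xFF 0xF9 0xF5 0xED 0xDD 0xBD 0x7D

Derivation:
After byte 1 (0x54): reg=0xAB
After byte 2 (0x10): reg=0x28
After byte 3 (0x26): reg=0x2A
After byte 4 (0x17): reg=0xB3
After byte 5 (0xE9): reg=0x81
Register before byte 6: 0x81
After XOR with byte 0xFF: 0x7E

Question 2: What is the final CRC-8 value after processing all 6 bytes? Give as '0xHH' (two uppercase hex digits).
After byte 1 (0x54): reg=0xAB
After byte 2 (0x10): reg=0x28
After byte 3 (0x26): reg=0x2A
After byte 4 (0x17): reg=0xB3
After byte 5 (0xE9): reg=0x81
After byte 6 (0xFF): reg=0x7D

Answer: 0x7D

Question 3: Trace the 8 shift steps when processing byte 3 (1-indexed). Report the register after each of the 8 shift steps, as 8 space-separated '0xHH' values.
After byte 1 (0x54): reg=0xAB
After byte 2 (0x10): reg=0x28
Register before byte 3: 0x28
After XOR with byte 0x26: 0x0E

Answer: 0x1C 0x38 0x70 0xE0 0xC7 0x89 0x15 0x2A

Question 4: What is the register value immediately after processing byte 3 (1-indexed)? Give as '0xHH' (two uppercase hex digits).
After byte 1 (0x54): reg=0xAB
After byte 2 (0x10): reg=0x28
After byte 3 (0x26): reg=0x2A

Answer: 0x2A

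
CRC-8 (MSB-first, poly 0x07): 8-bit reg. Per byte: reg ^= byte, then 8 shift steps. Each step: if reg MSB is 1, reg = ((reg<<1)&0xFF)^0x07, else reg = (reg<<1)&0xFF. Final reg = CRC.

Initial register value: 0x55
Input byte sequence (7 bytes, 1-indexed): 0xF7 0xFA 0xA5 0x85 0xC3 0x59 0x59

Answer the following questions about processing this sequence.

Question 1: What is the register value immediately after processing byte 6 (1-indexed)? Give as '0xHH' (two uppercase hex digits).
Answer: 0x71

Derivation:
After byte 1 (0xF7): reg=0x67
After byte 2 (0xFA): reg=0xDA
After byte 3 (0xA5): reg=0x7A
After byte 4 (0x85): reg=0xF3
After byte 5 (0xC3): reg=0x90
After byte 6 (0x59): reg=0x71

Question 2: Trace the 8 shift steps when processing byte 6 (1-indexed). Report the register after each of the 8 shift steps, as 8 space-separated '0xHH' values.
After byte 1 (0xF7): reg=0x67
After byte 2 (0xFA): reg=0xDA
After byte 3 (0xA5): reg=0x7A
After byte 4 (0x85): reg=0xF3
After byte 5 (0xC3): reg=0x90
Register before byte 6: 0x90
After XOR with byte 0x59: 0xC9

Answer: 0x95 0x2D 0x5A 0xB4 0x6F 0xDE 0xBB 0x71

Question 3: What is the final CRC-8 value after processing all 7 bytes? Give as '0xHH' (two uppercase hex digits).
Answer: 0xD8

Derivation:
After byte 1 (0xF7): reg=0x67
After byte 2 (0xFA): reg=0xDA
After byte 3 (0xA5): reg=0x7A
After byte 4 (0x85): reg=0xF3
After byte 5 (0xC3): reg=0x90
After byte 6 (0x59): reg=0x71
After byte 7 (0x59): reg=0xD8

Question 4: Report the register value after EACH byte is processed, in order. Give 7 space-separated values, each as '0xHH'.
0x67 0xDA 0x7A 0xF3 0x90 0x71 0xD8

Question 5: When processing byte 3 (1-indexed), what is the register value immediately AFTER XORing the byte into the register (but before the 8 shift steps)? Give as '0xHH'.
Answer: 0x7F

Derivation:
Register before byte 3: 0xDA
Byte 3: 0xA5
0xDA XOR 0xA5 = 0x7F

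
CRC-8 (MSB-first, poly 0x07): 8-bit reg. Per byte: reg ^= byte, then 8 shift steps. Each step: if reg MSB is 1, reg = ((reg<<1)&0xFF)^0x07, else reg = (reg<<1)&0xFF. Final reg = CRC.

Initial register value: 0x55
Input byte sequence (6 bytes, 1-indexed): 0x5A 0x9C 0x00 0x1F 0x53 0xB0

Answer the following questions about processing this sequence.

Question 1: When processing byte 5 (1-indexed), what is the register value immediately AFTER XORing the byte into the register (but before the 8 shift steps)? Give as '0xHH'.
Register before byte 5: 0xDC
Byte 5: 0x53
0xDC XOR 0x53 = 0x8F

Answer: 0x8F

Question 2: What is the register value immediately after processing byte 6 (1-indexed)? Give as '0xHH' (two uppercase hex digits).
After byte 1 (0x5A): reg=0x2D
After byte 2 (0x9C): reg=0x1E
After byte 3 (0x00): reg=0x5A
After byte 4 (0x1F): reg=0xDC
After byte 5 (0x53): reg=0xA4
After byte 6 (0xB0): reg=0x6C

Answer: 0x6C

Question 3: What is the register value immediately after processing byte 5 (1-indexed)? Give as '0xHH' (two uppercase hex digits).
After byte 1 (0x5A): reg=0x2D
After byte 2 (0x9C): reg=0x1E
After byte 3 (0x00): reg=0x5A
After byte 4 (0x1F): reg=0xDC
After byte 5 (0x53): reg=0xA4

Answer: 0xA4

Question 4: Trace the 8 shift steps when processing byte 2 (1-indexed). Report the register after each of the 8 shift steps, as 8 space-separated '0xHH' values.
Answer: 0x65 0xCA 0x93 0x21 0x42 0x84 0x0F 0x1E

Derivation:
After byte 1 (0x5A): reg=0x2D
Register before byte 2: 0x2D
After XOR with byte 0x9C: 0xB1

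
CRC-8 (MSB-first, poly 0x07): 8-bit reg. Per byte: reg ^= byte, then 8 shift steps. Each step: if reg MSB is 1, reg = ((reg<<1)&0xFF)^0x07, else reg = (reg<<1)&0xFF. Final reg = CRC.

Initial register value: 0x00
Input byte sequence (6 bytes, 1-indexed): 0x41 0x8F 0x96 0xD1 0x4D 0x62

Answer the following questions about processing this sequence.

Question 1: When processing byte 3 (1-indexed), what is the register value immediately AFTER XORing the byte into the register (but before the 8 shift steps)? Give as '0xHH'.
Answer: 0x7C

Derivation:
Register before byte 3: 0xEA
Byte 3: 0x96
0xEA XOR 0x96 = 0x7C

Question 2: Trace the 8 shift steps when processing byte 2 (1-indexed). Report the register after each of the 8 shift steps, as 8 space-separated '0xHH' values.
Answer: 0x9E 0x3B 0x76 0xEC 0xDF 0xB9 0x75 0xEA

Derivation:
After byte 1 (0x41): reg=0xC0
Register before byte 2: 0xC0
After XOR with byte 0x8F: 0x4F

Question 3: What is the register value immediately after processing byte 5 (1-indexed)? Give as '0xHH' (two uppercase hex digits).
After byte 1 (0x41): reg=0xC0
After byte 2 (0x8F): reg=0xEA
After byte 3 (0x96): reg=0x73
After byte 4 (0xD1): reg=0x67
After byte 5 (0x4D): reg=0xD6

Answer: 0xD6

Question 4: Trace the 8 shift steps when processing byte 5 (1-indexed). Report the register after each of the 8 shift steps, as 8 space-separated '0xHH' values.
After byte 1 (0x41): reg=0xC0
After byte 2 (0x8F): reg=0xEA
After byte 3 (0x96): reg=0x73
After byte 4 (0xD1): reg=0x67
Register before byte 5: 0x67
After XOR with byte 0x4D: 0x2A

Answer: 0x54 0xA8 0x57 0xAE 0x5B 0xB6 0x6B 0xD6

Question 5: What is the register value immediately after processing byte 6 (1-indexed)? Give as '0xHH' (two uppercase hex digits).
Answer: 0x05

Derivation:
After byte 1 (0x41): reg=0xC0
After byte 2 (0x8F): reg=0xEA
After byte 3 (0x96): reg=0x73
After byte 4 (0xD1): reg=0x67
After byte 5 (0x4D): reg=0xD6
After byte 6 (0x62): reg=0x05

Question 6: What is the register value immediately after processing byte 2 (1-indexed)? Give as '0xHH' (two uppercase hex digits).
Answer: 0xEA

Derivation:
After byte 1 (0x41): reg=0xC0
After byte 2 (0x8F): reg=0xEA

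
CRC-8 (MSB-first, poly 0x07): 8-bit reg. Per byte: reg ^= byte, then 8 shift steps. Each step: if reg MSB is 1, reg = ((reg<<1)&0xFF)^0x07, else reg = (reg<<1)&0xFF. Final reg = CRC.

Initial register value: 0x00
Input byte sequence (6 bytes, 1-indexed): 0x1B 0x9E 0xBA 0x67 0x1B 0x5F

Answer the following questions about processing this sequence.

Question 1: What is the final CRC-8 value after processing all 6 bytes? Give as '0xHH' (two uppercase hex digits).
After byte 1 (0x1B): reg=0x41
After byte 2 (0x9E): reg=0x13
After byte 3 (0xBA): reg=0x56
After byte 4 (0x67): reg=0x97
After byte 5 (0x1B): reg=0xAD
After byte 6 (0x5F): reg=0xD0

Answer: 0xD0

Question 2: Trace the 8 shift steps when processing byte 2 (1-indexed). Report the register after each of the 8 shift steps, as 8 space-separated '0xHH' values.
After byte 1 (0x1B): reg=0x41
Register before byte 2: 0x41
After XOR with byte 0x9E: 0xDF

Answer: 0xB9 0x75 0xEA 0xD3 0xA1 0x45 0x8A 0x13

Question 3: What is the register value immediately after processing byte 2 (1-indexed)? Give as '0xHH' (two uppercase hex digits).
Answer: 0x13

Derivation:
After byte 1 (0x1B): reg=0x41
After byte 2 (0x9E): reg=0x13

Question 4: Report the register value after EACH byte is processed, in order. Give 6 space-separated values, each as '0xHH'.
0x41 0x13 0x56 0x97 0xAD 0xD0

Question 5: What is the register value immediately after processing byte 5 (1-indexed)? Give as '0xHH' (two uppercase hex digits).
Answer: 0xAD

Derivation:
After byte 1 (0x1B): reg=0x41
After byte 2 (0x9E): reg=0x13
After byte 3 (0xBA): reg=0x56
After byte 4 (0x67): reg=0x97
After byte 5 (0x1B): reg=0xAD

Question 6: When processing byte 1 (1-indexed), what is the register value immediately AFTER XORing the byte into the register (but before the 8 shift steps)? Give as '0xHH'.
Register before byte 1: 0x00
Byte 1: 0x1B
0x00 XOR 0x1B = 0x1B

Answer: 0x1B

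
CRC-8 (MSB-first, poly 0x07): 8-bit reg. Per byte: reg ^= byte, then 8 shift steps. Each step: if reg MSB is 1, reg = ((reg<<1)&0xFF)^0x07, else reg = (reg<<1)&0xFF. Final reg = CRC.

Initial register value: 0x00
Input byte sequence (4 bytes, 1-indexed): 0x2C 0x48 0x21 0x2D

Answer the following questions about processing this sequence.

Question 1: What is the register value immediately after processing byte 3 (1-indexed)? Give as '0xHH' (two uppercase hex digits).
Answer: 0xAD

Derivation:
After byte 1 (0x2C): reg=0xC4
After byte 2 (0x48): reg=0xAD
After byte 3 (0x21): reg=0xAD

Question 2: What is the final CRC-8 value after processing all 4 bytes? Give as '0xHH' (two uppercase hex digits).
Answer: 0x89

Derivation:
After byte 1 (0x2C): reg=0xC4
After byte 2 (0x48): reg=0xAD
After byte 3 (0x21): reg=0xAD
After byte 4 (0x2D): reg=0x89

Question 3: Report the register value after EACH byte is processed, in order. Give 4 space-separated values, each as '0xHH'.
0xC4 0xAD 0xAD 0x89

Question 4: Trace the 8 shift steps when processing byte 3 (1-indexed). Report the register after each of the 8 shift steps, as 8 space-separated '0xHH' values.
Answer: 0x1F 0x3E 0x7C 0xF8 0xF7 0xE9 0xD5 0xAD

Derivation:
After byte 1 (0x2C): reg=0xC4
After byte 2 (0x48): reg=0xAD
Register before byte 3: 0xAD
After XOR with byte 0x21: 0x8C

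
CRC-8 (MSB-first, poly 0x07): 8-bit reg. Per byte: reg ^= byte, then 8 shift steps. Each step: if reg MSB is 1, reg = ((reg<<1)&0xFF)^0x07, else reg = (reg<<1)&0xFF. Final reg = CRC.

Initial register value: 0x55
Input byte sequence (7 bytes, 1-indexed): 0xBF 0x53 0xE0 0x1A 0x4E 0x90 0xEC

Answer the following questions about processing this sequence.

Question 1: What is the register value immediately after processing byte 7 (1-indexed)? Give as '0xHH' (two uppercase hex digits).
After byte 1 (0xBF): reg=0x98
After byte 2 (0x53): reg=0x7F
After byte 3 (0xE0): reg=0xD4
After byte 4 (0x1A): reg=0x64
After byte 5 (0x4E): reg=0xD6
After byte 6 (0x90): reg=0xD5
After byte 7 (0xEC): reg=0xAF

Answer: 0xAF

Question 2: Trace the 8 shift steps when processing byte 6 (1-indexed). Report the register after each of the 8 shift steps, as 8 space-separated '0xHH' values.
Answer: 0x8C 0x1F 0x3E 0x7C 0xF8 0xF7 0xE9 0xD5

Derivation:
After byte 1 (0xBF): reg=0x98
After byte 2 (0x53): reg=0x7F
After byte 3 (0xE0): reg=0xD4
After byte 4 (0x1A): reg=0x64
After byte 5 (0x4E): reg=0xD6
Register before byte 6: 0xD6
After XOR with byte 0x90: 0x46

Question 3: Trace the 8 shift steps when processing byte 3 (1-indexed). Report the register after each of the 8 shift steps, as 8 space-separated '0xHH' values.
After byte 1 (0xBF): reg=0x98
After byte 2 (0x53): reg=0x7F
Register before byte 3: 0x7F
After XOR with byte 0xE0: 0x9F

Answer: 0x39 0x72 0xE4 0xCF 0x99 0x35 0x6A 0xD4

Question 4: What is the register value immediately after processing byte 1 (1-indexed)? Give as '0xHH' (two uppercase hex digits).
After byte 1 (0xBF): reg=0x98

Answer: 0x98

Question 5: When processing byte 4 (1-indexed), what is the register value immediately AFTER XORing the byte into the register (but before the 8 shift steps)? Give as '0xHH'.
Register before byte 4: 0xD4
Byte 4: 0x1A
0xD4 XOR 0x1A = 0xCE

Answer: 0xCE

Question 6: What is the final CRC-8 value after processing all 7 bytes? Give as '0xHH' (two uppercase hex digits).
After byte 1 (0xBF): reg=0x98
After byte 2 (0x53): reg=0x7F
After byte 3 (0xE0): reg=0xD4
After byte 4 (0x1A): reg=0x64
After byte 5 (0x4E): reg=0xD6
After byte 6 (0x90): reg=0xD5
After byte 7 (0xEC): reg=0xAF

Answer: 0xAF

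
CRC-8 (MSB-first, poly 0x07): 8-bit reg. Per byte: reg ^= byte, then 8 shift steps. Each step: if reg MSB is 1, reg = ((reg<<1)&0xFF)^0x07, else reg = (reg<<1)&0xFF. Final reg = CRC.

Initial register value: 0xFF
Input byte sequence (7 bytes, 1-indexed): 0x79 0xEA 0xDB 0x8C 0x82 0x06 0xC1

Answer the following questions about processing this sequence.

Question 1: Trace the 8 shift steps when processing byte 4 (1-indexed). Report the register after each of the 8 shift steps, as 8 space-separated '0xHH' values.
Answer: 0x68 0xD0 0xA7 0x49 0x92 0x23 0x46 0x8C

Derivation:
After byte 1 (0x79): reg=0x9B
After byte 2 (0xEA): reg=0x50
After byte 3 (0xDB): reg=0xB8
Register before byte 4: 0xB8
After XOR with byte 0x8C: 0x34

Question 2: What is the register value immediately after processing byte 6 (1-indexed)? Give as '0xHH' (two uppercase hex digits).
After byte 1 (0x79): reg=0x9B
After byte 2 (0xEA): reg=0x50
After byte 3 (0xDB): reg=0xB8
After byte 4 (0x8C): reg=0x8C
After byte 5 (0x82): reg=0x2A
After byte 6 (0x06): reg=0xC4

Answer: 0xC4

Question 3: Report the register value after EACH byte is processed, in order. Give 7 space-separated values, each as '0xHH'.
0x9B 0x50 0xB8 0x8C 0x2A 0xC4 0x1B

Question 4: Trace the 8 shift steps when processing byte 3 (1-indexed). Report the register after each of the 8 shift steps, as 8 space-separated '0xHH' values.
After byte 1 (0x79): reg=0x9B
After byte 2 (0xEA): reg=0x50
Register before byte 3: 0x50
After XOR with byte 0xDB: 0x8B

Answer: 0x11 0x22 0x44 0x88 0x17 0x2E 0x5C 0xB8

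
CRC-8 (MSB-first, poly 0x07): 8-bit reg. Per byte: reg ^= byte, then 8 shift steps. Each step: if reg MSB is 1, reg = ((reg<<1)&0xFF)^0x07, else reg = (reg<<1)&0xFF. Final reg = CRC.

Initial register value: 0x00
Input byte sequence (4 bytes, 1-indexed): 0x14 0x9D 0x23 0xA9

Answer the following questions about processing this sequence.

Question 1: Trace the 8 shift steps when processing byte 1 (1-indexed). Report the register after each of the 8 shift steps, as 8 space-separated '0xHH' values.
Answer: 0x28 0x50 0xA0 0x47 0x8E 0x1B 0x36 0x6C

Derivation:
Register before byte 1: 0x00
After XOR with byte 0x14: 0x14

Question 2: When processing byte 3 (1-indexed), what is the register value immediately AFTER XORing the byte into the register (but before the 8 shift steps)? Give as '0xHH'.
Answer: 0xFA

Derivation:
Register before byte 3: 0xD9
Byte 3: 0x23
0xD9 XOR 0x23 = 0xFA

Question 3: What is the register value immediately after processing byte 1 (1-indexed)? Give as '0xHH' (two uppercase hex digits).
After byte 1 (0x14): reg=0x6C

Answer: 0x6C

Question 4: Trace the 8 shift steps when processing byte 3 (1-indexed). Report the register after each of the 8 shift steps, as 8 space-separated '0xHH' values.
Answer: 0xF3 0xE1 0xC5 0x8D 0x1D 0x3A 0x74 0xE8

Derivation:
After byte 1 (0x14): reg=0x6C
After byte 2 (0x9D): reg=0xD9
Register before byte 3: 0xD9
After XOR with byte 0x23: 0xFA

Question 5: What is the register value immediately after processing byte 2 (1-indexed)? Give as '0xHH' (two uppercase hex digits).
Answer: 0xD9

Derivation:
After byte 1 (0x14): reg=0x6C
After byte 2 (0x9D): reg=0xD9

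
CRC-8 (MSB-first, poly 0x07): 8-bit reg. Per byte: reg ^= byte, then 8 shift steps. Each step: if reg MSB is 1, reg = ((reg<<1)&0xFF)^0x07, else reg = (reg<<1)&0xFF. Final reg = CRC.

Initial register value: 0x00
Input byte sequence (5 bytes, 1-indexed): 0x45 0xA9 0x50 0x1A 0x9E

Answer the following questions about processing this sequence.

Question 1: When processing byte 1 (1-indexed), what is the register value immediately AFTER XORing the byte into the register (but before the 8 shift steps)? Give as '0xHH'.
Register before byte 1: 0x00
Byte 1: 0x45
0x00 XOR 0x45 = 0x45

Answer: 0x45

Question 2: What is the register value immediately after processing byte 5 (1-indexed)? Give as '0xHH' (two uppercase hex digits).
Answer: 0x5E

Derivation:
After byte 1 (0x45): reg=0xDC
After byte 2 (0xA9): reg=0x4C
After byte 3 (0x50): reg=0x54
After byte 4 (0x1A): reg=0xED
After byte 5 (0x9E): reg=0x5E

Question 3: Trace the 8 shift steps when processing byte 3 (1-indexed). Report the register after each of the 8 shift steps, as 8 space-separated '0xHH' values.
Answer: 0x38 0x70 0xE0 0xC7 0x89 0x15 0x2A 0x54

Derivation:
After byte 1 (0x45): reg=0xDC
After byte 2 (0xA9): reg=0x4C
Register before byte 3: 0x4C
After XOR with byte 0x50: 0x1C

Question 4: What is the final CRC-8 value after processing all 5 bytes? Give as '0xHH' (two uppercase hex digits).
Answer: 0x5E

Derivation:
After byte 1 (0x45): reg=0xDC
After byte 2 (0xA9): reg=0x4C
After byte 3 (0x50): reg=0x54
After byte 4 (0x1A): reg=0xED
After byte 5 (0x9E): reg=0x5E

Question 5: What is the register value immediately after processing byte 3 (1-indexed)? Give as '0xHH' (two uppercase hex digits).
Answer: 0x54

Derivation:
After byte 1 (0x45): reg=0xDC
After byte 2 (0xA9): reg=0x4C
After byte 3 (0x50): reg=0x54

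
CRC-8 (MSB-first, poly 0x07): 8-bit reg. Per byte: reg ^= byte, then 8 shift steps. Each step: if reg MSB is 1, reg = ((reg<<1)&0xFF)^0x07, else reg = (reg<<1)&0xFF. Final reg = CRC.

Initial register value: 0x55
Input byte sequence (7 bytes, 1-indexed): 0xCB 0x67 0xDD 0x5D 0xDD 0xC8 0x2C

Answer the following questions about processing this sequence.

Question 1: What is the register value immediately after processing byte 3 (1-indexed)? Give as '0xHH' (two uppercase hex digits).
Answer: 0x06

Derivation:
After byte 1 (0xCB): reg=0xD3
After byte 2 (0x67): reg=0x05
After byte 3 (0xDD): reg=0x06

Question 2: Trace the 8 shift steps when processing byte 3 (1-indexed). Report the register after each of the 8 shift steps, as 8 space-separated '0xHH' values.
After byte 1 (0xCB): reg=0xD3
After byte 2 (0x67): reg=0x05
Register before byte 3: 0x05
After XOR with byte 0xDD: 0xD8

Answer: 0xB7 0x69 0xD2 0xA3 0x41 0x82 0x03 0x06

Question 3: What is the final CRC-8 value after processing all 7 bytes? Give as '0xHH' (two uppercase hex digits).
Answer: 0x49

Derivation:
After byte 1 (0xCB): reg=0xD3
After byte 2 (0x67): reg=0x05
After byte 3 (0xDD): reg=0x06
After byte 4 (0x5D): reg=0x86
After byte 5 (0xDD): reg=0x86
After byte 6 (0xC8): reg=0xED
After byte 7 (0x2C): reg=0x49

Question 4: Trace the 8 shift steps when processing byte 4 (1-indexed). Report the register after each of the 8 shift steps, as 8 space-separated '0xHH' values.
After byte 1 (0xCB): reg=0xD3
After byte 2 (0x67): reg=0x05
After byte 3 (0xDD): reg=0x06
Register before byte 4: 0x06
After XOR with byte 0x5D: 0x5B

Answer: 0xB6 0x6B 0xD6 0xAB 0x51 0xA2 0x43 0x86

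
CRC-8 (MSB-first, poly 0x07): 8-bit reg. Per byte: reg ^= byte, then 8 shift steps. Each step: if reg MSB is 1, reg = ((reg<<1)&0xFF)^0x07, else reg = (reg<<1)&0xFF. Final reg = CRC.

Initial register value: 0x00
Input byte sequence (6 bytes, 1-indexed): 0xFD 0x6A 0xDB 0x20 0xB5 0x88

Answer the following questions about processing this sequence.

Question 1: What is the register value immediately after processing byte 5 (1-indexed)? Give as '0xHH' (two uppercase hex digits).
Answer: 0x5B

Derivation:
After byte 1 (0xFD): reg=0xFD
After byte 2 (0x6A): reg=0xEC
After byte 3 (0xDB): reg=0x85
After byte 4 (0x20): reg=0x72
After byte 5 (0xB5): reg=0x5B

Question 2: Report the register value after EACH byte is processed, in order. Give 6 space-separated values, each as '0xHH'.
0xFD 0xEC 0x85 0x72 0x5B 0x37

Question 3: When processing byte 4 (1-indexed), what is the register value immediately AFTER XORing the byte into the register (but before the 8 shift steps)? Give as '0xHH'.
Register before byte 4: 0x85
Byte 4: 0x20
0x85 XOR 0x20 = 0xA5

Answer: 0xA5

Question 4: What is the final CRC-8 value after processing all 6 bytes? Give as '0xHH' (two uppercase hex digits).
Answer: 0x37

Derivation:
After byte 1 (0xFD): reg=0xFD
After byte 2 (0x6A): reg=0xEC
After byte 3 (0xDB): reg=0x85
After byte 4 (0x20): reg=0x72
After byte 5 (0xB5): reg=0x5B
After byte 6 (0x88): reg=0x37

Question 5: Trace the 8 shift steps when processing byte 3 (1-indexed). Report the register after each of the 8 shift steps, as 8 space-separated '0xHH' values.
After byte 1 (0xFD): reg=0xFD
After byte 2 (0x6A): reg=0xEC
Register before byte 3: 0xEC
After XOR with byte 0xDB: 0x37

Answer: 0x6E 0xDC 0xBF 0x79 0xF2 0xE3 0xC1 0x85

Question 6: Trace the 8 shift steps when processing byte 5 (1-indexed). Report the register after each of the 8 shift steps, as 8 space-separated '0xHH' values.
After byte 1 (0xFD): reg=0xFD
After byte 2 (0x6A): reg=0xEC
After byte 3 (0xDB): reg=0x85
After byte 4 (0x20): reg=0x72
Register before byte 5: 0x72
After XOR with byte 0xB5: 0xC7

Answer: 0x89 0x15 0x2A 0x54 0xA8 0x57 0xAE 0x5B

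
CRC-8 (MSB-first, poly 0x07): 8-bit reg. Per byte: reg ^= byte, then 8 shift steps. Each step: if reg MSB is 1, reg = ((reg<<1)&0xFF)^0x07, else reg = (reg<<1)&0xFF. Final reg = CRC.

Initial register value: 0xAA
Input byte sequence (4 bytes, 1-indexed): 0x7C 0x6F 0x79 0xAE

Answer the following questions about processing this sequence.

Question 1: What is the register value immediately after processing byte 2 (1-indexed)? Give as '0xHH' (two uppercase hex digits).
Answer: 0xCE

Derivation:
After byte 1 (0x7C): reg=0x2C
After byte 2 (0x6F): reg=0xCE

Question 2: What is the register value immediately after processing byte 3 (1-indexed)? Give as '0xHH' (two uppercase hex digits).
After byte 1 (0x7C): reg=0x2C
After byte 2 (0x6F): reg=0xCE
After byte 3 (0x79): reg=0x0C

Answer: 0x0C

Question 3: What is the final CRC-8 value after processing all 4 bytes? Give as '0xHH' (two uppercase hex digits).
After byte 1 (0x7C): reg=0x2C
After byte 2 (0x6F): reg=0xCE
After byte 3 (0x79): reg=0x0C
After byte 4 (0xAE): reg=0x67

Answer: 0x67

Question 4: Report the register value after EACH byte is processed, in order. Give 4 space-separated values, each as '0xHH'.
0x2C 0xCE 0x0C 0x67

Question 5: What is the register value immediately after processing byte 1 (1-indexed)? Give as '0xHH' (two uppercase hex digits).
Answer: 0x2C

Derivation:
After byte 1 (0x7C): reg=0x2C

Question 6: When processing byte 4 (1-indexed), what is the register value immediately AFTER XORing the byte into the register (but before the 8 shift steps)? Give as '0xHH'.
Answer: 0xA2

Derivation:
Register before byte 4: 0x0C
Byte 4: 0xAE
0x0C XOR 0xAE = 0xA2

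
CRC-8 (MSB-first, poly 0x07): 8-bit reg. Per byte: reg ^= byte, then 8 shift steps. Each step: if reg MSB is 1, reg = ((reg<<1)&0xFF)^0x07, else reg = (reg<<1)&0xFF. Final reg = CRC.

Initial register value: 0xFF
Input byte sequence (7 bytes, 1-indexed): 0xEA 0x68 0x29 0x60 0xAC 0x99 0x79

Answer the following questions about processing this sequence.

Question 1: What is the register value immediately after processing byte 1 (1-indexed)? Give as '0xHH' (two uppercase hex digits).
After byte 1 (0xEA): reg=0x6B

Answer: 0x6B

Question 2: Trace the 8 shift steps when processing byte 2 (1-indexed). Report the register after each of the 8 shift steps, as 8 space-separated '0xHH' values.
Answer: 0x06 0x0C 0x18 0x30 0x60 0xC0 0x87 0x09

Derivation:
After byte 1 (0xEA): reg=0x6B
Register before byte 2: 0x6B
After XOR with byte 0x68: 0x03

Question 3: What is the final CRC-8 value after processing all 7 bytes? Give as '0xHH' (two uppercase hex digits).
After byte 1 (0xEA): reg=0x6B
After byte 2 (0x68): reg=0x09
After byte 3 (0x29): reg=0xE0
After byte 4 (0x60): reg=0x89
After byte 5 (0xAC): reg=0xFB
After byte 6 (0x99): reg=0x29
After byte 7 (0x79): reg=0xB7

Answer: 0xB7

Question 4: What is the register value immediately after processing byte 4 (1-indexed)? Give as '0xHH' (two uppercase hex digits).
Answer: 0x89

Derivation:
After byte 1 (0xEA): reg=0x6B
After byte 2 (0x68): reg=0x09
After byte 3 (0x29): reg=0xE0
After byte 4 (0x60): reg=0x89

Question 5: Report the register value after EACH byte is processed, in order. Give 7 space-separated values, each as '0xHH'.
0x6B 0x09 0xE0 0x89 0xFB 0x29 0xB7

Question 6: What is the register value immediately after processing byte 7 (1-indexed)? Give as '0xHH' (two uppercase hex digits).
After byte 1 (0xEA): reg=0x6B
After byte 2 (0x68): reg=0x09
After byte 3 (0x29): reg=0xE0
After byte 4 (0x60): reg=0x89
After byte 5 (0xAC): reg=0xFB
After byte 6 (0x99): reg=0x29
After byte 7 (0x79): reg=0xB7

Answer: 0xB7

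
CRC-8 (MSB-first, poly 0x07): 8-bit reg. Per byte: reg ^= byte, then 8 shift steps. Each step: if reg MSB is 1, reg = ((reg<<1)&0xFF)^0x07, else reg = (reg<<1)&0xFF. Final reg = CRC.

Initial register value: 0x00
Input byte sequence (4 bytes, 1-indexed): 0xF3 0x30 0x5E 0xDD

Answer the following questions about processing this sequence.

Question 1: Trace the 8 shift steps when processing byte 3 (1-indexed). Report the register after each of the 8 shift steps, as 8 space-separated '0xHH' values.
After byte 1 (0xF3): reg=0xD7
After byte 2 (0x30): reg=0xBB
Register before byte 3: 0xBB
After XOR with byte 0x5E: 0xE5

Answer: 0xCD 0x9D 0x3D 0x7A 0xF4 0xEF 0xD9 0xB5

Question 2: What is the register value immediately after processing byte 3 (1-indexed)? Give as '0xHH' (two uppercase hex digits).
After byte 1 (0xF3): reg=0xD7
After byte 2 (0x30): reg=0xBB
After byte 3 (0x5E): reg=0xB5

Answer: 0xB5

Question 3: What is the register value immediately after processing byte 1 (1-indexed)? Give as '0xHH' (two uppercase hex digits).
Answer: 0xD7

Derivation:
After byte 1 (0xF3): reg=0xD7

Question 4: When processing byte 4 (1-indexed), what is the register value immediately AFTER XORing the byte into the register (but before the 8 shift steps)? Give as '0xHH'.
Register before byte 4: 0xB5
Byte 4: 0xDD
0xB5 XOR 0xDD = 0x68

Answer: 0x68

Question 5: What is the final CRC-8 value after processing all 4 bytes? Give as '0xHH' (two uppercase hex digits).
After byte 1 (0xF3): reg=0xD7
After byte 2 (0x30): reg=0xBB
After byte 3 (0x5E): reg=0xB5
After byte 4 (0xDD): reg=0x1F

Answer: 0x1F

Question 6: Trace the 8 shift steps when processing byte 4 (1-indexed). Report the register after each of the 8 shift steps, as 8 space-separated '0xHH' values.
After byte 1 (0xF3): reg=0xD7
After byte 2 (0x30): reg=0xBB
After byte 3 (0x5E): reg=0xB5
Register before byte 4: 0xB5
After XOR with byte 0xDD: 0x68

Answer: 0xD0 0xA7 0x49 0x92 0x23 0x46 0x8C 0x1F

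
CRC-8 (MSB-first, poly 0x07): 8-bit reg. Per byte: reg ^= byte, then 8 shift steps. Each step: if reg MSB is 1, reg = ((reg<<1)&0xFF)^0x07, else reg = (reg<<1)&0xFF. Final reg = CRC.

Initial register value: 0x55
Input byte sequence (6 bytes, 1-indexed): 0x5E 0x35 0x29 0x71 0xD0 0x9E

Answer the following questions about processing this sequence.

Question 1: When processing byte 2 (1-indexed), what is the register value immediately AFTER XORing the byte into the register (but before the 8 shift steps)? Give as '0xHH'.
Answer: 0x04

Derivation:
Register before byte 2: 0x31
Byte 2: 0x35
0x31 XOR 0x35 = 0x04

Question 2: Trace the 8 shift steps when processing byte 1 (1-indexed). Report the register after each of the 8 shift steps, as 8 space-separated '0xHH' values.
Answer: 0x16 0x2C 0x58 0xB0 0x67 0xCE 0x9B 0x31

Derivation:
Register before byte 1: 0x55
After XOR with byte 0x5E: 0x0B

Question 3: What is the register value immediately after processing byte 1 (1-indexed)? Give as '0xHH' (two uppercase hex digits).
Answer: 0x31

Derivation:
After byte 1 (0x5E): reg=0x31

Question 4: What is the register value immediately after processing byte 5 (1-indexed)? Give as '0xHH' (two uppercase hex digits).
Answer: 0xA8

Derivation:
After byte 1 (0x5E): reg=0x31
After byte 2 (0x35): reg=0x1C
After byte 3 (0x29): reg=0x8B
After byte 4 (0x71): reg=0xE8
After byte 5 (0xD0): reg=0xA8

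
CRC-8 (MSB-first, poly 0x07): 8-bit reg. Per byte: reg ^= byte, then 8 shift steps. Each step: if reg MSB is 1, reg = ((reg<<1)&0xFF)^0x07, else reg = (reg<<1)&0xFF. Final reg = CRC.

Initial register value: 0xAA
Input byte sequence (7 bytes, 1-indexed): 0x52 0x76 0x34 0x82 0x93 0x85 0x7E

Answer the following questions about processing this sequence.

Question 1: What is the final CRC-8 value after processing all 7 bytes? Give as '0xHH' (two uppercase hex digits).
After byte 1 (0x52): reg=0xE6
After byte 2 (0x76): reg=0xF9
After byte 3 (0x34): reg=0x6D
After byte 4 (0x82): reg=0x83
After byte 5 (0x93): reg=0x70
After byte 6 (0x85): reg=0xC5
After byte 7 (0x7E): reg=0x28

Answer: 0x28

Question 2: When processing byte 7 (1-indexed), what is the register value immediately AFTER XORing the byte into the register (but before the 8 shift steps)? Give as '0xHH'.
Register before byte 7: 0xC5
Byte 7: 0x7E
0xC5 XOR 0x7E = 0xBB

Answer: 0xBB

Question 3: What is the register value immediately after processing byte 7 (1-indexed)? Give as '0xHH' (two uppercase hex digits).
After byte 1 (0x52): reg=0xE6
After byte 2 (0x76): reg=0xF9
After byte 3 (0x34): reg=0x6D
After byte 4 (0x82): reg=0x83
After byte 5 (0x93): reg=0x70
After byte 6 (0x85): reg=0xC5
After byte 7 (0x7E): reg=0x28

Answer: 0x28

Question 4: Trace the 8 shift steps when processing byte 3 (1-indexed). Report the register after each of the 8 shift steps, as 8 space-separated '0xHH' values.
After byte 1 (0x52): reg=0xE6
After byte 2 (0x76): reg=0xF9
Register before byte 3: 0xF9
After XOR with byte 0x34: 0xCD

Answer: 0x9D 0x3D 0x7A 0xF4 0xEF 0xD9 0xB5 0x6D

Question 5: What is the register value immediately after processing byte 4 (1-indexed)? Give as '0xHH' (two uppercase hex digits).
Answer: 0x83

Derivation:
After byte 1 (0x52): reg=0xE6
After byte 2 (0x76): reg=0xF9
After byte 3 (0x34): reg=0x6D
After byte 4 (0x82): reg=0x83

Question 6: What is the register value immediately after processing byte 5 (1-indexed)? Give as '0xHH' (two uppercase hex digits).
Answer: 0x70

Derivation:
After byte 1 (0x52): reg=0xE6
After byte 2 (0x76): reg=0xF9
After byte 3 (0x34): reg=0x6D
After byte 4 (0x82): reg=0x83
After byte 5 (0x93): reg=0x70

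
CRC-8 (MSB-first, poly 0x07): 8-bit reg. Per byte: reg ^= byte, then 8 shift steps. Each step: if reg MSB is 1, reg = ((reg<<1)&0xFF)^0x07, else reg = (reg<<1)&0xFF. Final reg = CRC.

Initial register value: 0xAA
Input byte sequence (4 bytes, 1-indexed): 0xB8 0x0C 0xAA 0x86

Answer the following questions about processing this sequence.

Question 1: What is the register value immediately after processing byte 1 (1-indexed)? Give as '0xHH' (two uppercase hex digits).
After byte 1 (0xB8): reg=0x7E

Answer: 0x7E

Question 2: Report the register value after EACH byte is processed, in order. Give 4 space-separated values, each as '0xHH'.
0x7E 0x59 0xD7 0xB0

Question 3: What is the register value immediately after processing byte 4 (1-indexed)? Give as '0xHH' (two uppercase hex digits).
Answer: 0xB0

Derivation:
After byte 1 (0xB8): reg=0x7E
After byte 2 (0x0C): reg=0x59
After byte 3 (0xAA): reg=0xD7
After byte 4 (0x86): reg=0xB0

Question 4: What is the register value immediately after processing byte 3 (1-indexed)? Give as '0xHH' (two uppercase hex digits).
Answer: 0xD7

Derivation:
After byte 1 (0xB8): reg=0x7E
After byte 2 (0x0C): reg=0x59
After byte 3 (0xAA): reg=0xD7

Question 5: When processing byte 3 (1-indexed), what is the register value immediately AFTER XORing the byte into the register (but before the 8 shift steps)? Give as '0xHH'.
Answer: 0xF3

Derivation:
Register before byte 3: 0x59
Byte 3: 0xAA
0x59 XOR 0xAA = 0xF3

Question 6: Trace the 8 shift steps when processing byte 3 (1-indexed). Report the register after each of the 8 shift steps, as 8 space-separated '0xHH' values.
After byte 1 (0xB8): reg=0x7E
After byte 2 (0x0C): reg=0x59
Register before byte 3: 0x59
After XOR with byte 0xAA: 0xF3

Answer: 0xE1 0xC5 0x8D 0x1D 0x3A 0x74 0xE8 0xD7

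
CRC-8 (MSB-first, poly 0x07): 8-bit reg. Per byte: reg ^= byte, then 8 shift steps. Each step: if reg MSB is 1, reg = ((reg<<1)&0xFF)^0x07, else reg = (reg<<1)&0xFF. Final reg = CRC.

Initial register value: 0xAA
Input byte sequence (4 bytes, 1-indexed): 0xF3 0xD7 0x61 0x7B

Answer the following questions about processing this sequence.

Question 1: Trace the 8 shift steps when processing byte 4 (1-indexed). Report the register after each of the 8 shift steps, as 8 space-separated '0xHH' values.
Answer: 0x2F 0x5E 0xBC 0x7F 0xFE 0xFB 0xF1 0xE5

Derivation:
After byte 1 (0xF3): reg=0x88
After byte 2 (0xD7): reg=0x9A
After byte 3 (0x61): reg=0xEF
Register before byte 4: 0xEF
After XOR with byte 0x7B: 0x94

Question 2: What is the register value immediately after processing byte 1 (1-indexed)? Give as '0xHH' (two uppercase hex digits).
After byte 1 (0xF3): reg=0x88

Answer: 0x88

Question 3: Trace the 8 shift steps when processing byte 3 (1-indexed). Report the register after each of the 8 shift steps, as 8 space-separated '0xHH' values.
After byte 1 (0xF3): reg=0x88
After byte 2 (0xD7): reg=0x9A
Register before byte 3: 0x9A
After XOR with byte 0x61: 0xFB

Answer: 0xF1 0xE5 0xCD 0x9D 0x3D 0x7A 0xF4 0xEF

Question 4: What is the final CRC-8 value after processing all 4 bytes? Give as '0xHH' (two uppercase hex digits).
After byte 1 (0xF3): reg=0x88
After byte 2 (0xD7): reg=0x9A
After byte 3 (0x61): reg=0xEF
After byte 4 (0x7B): reg=0xE5

Answer: 0xE5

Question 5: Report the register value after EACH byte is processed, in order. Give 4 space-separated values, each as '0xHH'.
0x88 0x9A 0xEF 0xE5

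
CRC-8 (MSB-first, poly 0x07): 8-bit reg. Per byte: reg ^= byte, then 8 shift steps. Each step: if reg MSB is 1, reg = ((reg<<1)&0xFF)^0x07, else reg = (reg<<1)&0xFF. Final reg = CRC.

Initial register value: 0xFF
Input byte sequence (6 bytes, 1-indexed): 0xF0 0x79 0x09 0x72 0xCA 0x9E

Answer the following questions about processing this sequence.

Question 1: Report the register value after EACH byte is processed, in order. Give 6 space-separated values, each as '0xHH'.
0x2D 0xAB 0x67 0x6B 0x6E 0xDE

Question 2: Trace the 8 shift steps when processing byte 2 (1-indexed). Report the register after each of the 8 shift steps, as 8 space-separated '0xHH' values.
After byte 1 (0xF0): reg=0x2D
Register before byte 2: 0x2D
After XOR with byte 0x79: 0x54

Answer: 0xA8 0x57 0xAE 0x5B 0xB6 0x6B 0xD6 0xAB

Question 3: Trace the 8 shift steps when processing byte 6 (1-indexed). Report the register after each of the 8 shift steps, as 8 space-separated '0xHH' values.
After byte 1 (0xF0): reg=0x2D
After byte 2 (0x79): reg=0xAB
After byte 3 (0x09): reg=0x67
After byte 4 (0x72): reg=0x6B
After byte 5 (0xCA): reg=0x6E
Register before byte 6: 0x6E
After XOR with byte 0x9E: 0xF0

Answer: 0xE7 0xC9 0x95 0x2D 0x5A 0xB4 0x6F 0xDE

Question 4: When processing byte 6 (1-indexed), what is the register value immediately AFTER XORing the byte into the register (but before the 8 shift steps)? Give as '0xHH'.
Answer: 0xF0

Derivation:
Register before byte 6: 0x6E
Byte 6: 0x9E
0x6E XOR 0x9E = 0xF0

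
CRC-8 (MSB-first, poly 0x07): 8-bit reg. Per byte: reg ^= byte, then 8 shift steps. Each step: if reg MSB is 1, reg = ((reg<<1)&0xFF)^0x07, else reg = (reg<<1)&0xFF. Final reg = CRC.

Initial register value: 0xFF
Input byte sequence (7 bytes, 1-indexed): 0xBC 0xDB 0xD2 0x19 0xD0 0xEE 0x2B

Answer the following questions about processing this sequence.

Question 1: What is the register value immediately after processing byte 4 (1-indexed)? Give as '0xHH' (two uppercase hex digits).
Answer: 0xBD

Derivation:
After byte 1 (0xBC): reg=0xCE
After byte 2 (0xDB): reg=0x6B
After byte 3 (0xD2): reg=0x26
After byte 4 (0x19): reg=0xBD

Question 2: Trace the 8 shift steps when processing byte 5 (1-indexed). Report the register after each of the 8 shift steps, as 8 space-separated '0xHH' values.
After byte 1 (0xBC): reg=0xCE
After byte 2 (0xDB): reg=0x6B
After byte 3 (0xD2): reg=0x26
After byte 4 (0x19): reg=0xBD
Register before byte 5: 0xBD
After XOR with byte 0xD0: 0x6D

Answer: 0xDA 0xB3 0x61 0xC2 0x83 0x01 0x02 0x04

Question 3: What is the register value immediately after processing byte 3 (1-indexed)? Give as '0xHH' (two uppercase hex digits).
After byte 1 (0xBC): reg=0xCE
After byte 2 (0xDB): reg=0x6B
After byte 3 (0xD2): reg=0x26

Answer: 0x26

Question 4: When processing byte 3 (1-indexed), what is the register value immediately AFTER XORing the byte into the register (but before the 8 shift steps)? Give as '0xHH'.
Register before byte 3: 0x6B
Byte 3: 0xD2
0x6B XOR 0xD2 = 0xB9

Answer: 0xB9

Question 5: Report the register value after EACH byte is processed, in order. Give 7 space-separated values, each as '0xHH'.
0xCE 0x6B 0x26 0xBD 0x04 0x98 0x10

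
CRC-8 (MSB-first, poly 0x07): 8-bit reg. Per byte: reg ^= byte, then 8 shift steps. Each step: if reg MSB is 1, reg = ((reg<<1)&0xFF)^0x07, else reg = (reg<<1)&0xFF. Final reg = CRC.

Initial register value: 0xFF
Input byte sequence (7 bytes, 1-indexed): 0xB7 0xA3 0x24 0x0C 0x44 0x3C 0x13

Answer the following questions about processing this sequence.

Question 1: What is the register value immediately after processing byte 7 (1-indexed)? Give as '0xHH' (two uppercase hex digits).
Answer: 0x51

Derivation:
After byte 1 (0xB7): reg=0xFF
After byte 2 (0xA3): reg=0x93
After byte 3 (0x24): reg=0x0C
After byte 4 (0x0C): reg=0x00
After byte 5 (0x44): reg=0xDB
After byte 6 (0x3C): reg=0xBB
After byte 7 (0x13): reg=0x51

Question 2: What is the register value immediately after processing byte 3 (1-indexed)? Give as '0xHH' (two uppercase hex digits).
Answer: 0x0C

Derivation:
After byte 1 (0xB7): reg=0xFF
After byte 2 (0xA3): reg=0x93
After byte 3 (0x24): reg=0x0C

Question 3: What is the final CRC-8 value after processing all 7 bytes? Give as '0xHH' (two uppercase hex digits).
Answer: 0x51

Derivation:
After byte 1 (0xB7): reg=0xFF
After byte 2 (0xA3): reg=0x93
After byte 3 (0x24): reg=0x0C
After byte 4 (0x0C): reg=0x00
After byte 5 (0x44): reg=0xDB
After byte 6 (0x3C): reg=0xBB
After byte 7 (0x13): reg=0x51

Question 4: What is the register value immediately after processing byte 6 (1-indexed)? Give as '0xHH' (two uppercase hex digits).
Answer: 0xBB

Derivation:
After byte 1 (0xB7): reg=0xFF
After byte 2 (0xA3): reg=0x93
After byte 3 (0x24): reg=0x0C
After byte 4 (0x0C): reg=0x00
After byte 5 (0x44): reg=0xDB
After byte 6 (0x3C): reg=0xBB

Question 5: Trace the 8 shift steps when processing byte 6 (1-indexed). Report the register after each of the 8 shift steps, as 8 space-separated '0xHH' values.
After byte 1 (0xB7): reg=0xFF
After byte 2 (0xA3): reg=0x93
After byte 3 (0x24): reg=0x0C
After byte 4 (0x0C): reg=0x00
After byte 5 (0x44): reg=0xDB
Register before byte 6: 0xDB
After XOR with byte 0x3C: 0xE7

Answer: 0xC9 0x95 0x2D 0x5A 0xB4 0x6F 0xDE 0xBB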